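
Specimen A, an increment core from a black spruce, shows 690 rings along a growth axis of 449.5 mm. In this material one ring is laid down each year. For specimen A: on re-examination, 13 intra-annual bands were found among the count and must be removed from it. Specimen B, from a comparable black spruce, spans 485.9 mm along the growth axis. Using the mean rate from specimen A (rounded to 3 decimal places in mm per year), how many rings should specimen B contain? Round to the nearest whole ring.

Specimen A: correcting the raw count gives 690 − 13 = 677 true rings.
A: Extension rate ≈ 449.5 / 677 = 0.664 mm per year.
Specimen B: 485.9 mm / 0.664 mm per year = 731.78 years ≈ 732 rings.

732 rings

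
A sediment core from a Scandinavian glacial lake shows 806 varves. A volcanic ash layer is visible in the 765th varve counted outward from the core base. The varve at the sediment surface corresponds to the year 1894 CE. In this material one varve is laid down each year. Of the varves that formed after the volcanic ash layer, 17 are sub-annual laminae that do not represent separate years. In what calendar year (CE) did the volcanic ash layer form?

Between varve 765 and the sediment surface there are 806 − 765 = 41 varves.
Removing the 17 false varves leaves 41 − 17 = 24 true varves beyond the volcanic ash layer.
The varve at the sediment surface is 1894 CE, so the volcanic ash layer dates to 1894 − 24 = 1870 CE.

1870 CE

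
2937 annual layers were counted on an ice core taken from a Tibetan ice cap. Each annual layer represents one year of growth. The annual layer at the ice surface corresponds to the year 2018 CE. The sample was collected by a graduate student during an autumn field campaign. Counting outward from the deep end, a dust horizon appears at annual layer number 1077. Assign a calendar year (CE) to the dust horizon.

158 CE

2937 − 1077 = 1860 annual layers lie beyond the dust horizon toward the ice surface.
2018 − 1860 = 158 CE.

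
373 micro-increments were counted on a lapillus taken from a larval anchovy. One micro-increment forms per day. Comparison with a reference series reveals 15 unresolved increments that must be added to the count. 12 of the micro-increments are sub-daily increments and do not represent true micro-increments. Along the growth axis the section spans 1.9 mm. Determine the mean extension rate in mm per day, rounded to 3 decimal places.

True micro-increment count = 373 − 12 + 15 = 376.
Mean rate = 1.9 mm / 376 days ≈ 0.005 mm per day.

0.005 mm per day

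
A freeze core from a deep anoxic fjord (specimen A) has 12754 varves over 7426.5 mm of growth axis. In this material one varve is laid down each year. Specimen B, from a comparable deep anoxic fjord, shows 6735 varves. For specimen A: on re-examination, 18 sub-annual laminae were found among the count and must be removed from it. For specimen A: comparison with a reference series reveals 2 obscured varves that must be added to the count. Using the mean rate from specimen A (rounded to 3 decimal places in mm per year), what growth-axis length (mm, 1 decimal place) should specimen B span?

3926.5 mm

Specimen A: after corrections the count is 12754 − 18 + 2 = 12738 varves.
A: 7426.5 mm over 12738 years gives 7426.5 / 12738 ≈ 0.583 mm/yr.
B's length ≈ 0.583 × 6735 = 3926.5 mm.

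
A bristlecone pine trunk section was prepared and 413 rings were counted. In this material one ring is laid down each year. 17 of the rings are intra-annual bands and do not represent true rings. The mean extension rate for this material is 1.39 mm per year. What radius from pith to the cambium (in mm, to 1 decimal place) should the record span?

550.4 mm

Correcting the raw count gives 413 − 17 = 396 true rings.
Length ≈ 1.39 × 396 = 550.4 mm.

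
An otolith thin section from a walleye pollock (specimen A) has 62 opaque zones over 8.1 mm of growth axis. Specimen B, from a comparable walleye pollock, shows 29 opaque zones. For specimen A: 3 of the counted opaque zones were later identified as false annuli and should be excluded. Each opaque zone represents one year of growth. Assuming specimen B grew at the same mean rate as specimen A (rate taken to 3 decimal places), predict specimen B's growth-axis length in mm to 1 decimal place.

Specimen A: adjusted count: 62 − 3 = 59 opaque zones.
A: Mean rate = 8.1 mm / 59 years ≈ 0.137 mm per year.
For B, 0.137 mm/year × 29 years = 4.0 mm.

4.0 mm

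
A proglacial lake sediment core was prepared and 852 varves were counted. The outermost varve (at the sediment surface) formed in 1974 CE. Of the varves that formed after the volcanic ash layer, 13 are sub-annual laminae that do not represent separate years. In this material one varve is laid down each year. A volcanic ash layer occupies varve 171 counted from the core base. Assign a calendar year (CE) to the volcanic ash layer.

Between varve 171 and the sediment surface there are 852 − 171 = 681 varves.
Removing the 13 false varves leaves 681 − 13 = 668 true varves beyond the volcanic ash layer.
The varve at the sediment surface is 1974 CE, so the volcanic ash layer dates to 1974 − 668 = 1306 CE.

1306 CE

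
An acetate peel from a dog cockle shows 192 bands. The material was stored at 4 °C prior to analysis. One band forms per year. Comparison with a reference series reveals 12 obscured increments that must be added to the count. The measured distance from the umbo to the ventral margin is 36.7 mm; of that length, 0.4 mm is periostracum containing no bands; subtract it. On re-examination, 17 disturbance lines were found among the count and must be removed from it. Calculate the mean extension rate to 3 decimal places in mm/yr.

0.194 mm/yr

Correcting the raw count gives 192 − 17 + 12 = 187 true bands.
Net length = 36.7 − 0.4 = 36.3 mm.
36.3 mm over 187 years gives 36.3 / 187 ≈ 0.194 mm/yr.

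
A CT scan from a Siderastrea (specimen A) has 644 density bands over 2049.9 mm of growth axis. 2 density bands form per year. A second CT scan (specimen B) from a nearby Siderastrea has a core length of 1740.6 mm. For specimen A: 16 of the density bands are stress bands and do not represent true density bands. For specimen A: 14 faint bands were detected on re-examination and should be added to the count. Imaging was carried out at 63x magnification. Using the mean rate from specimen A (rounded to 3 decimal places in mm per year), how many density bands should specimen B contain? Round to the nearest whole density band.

545 density bands

Specimen A: true density band count = 644 − 16 + 14 = 642.
Specimen A: 642 density bands at 2 per year is 642 / 2 = 321 years.
A: Mean rate = 2049.9 mm / 321 years ≈ 6.386 mm/year.
B spans 1740.6 / 6.386 = 272.56 years; at 2 density bands per year that is 272.56 × 2 ≈ 545 density bands.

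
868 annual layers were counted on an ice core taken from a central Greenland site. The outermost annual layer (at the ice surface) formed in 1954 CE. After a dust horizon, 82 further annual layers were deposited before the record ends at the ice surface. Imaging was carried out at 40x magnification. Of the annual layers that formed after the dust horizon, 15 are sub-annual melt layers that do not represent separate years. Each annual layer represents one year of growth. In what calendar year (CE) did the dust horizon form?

1887 CE

82 annual layers formed after the dust horizon.
Excluding 15 false annual layers: 82 − 15 = 67.
1954 − 67 = 1887 CE.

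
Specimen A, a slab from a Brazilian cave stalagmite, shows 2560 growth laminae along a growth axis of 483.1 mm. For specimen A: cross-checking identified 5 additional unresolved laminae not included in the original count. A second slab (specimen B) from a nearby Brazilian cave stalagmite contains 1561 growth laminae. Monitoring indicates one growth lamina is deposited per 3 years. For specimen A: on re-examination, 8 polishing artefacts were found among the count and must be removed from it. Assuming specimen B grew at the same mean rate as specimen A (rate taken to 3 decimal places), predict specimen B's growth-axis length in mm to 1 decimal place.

295.0 mm

Specimen A: after corrections the count is 2560 − 8 + 5 = 2557 growth laminae.
Specimen A: 2557 growth laminae at 3 years each span 2557 × 3 = 7671 years.
A: 483.1 mm over 7671 years gives 483.1 / 7671 ≈ 0.063 mm per year.
Specimen B: 1561 growth laminae at 3 years each span 1561 × 3 = 4683 years. For B, 0.063 mm/year × 4683 years = 295.0 mm.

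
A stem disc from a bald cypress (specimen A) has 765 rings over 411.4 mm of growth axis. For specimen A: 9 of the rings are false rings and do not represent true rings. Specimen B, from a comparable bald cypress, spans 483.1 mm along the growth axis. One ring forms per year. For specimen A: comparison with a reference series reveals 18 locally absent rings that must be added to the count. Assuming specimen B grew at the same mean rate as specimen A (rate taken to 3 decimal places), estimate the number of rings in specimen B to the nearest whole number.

908 rings

Specimen A: true ring count = 765 − 9 + 18 = 774.
A: Mean rate = 411.4 mm / 774 years ≈ 0.532 mm per year.
Specimen B: 483.1 mm / 0.532 mm per year = 908.08 years ≈ 908 rings.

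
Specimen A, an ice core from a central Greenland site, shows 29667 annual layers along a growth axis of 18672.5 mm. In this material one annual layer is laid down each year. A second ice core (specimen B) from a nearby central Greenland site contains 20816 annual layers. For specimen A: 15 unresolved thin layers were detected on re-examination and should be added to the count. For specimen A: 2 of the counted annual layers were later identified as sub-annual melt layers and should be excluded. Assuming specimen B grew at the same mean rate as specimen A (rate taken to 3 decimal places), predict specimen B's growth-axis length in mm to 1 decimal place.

Specimen A: adjusted count: 29667 − 2 + 15 = 29680 annual layers.
A: Extension rate ≈ 18672.5 / 29680 = 0.629 mm/yr.
B's length ≈ 0.629 × 20816 = 13093.3 mm.

13093.3 mm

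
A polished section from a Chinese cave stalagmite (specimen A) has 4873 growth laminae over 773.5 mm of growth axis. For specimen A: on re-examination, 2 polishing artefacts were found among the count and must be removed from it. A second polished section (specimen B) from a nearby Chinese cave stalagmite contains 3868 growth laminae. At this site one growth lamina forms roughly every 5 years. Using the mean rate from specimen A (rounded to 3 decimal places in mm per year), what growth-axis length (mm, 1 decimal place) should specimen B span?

618.9 mm

Specimen A: correcting the raw count gives 4873 − 2 = 4871 true growth laminae.
Specimen A: at 5 years per growth lamina, 4871 × 5 = 24355 years.
A: 773.5 mm over 24355 years gives 773.5 / 24355 ≈ 0.032 mm/yr.
Specimen B: 3868 growth laminae at 5 years each span 3868 × 5 = 19340 years. B's length ≈ 0.032 × 19340 = 618.9 mm.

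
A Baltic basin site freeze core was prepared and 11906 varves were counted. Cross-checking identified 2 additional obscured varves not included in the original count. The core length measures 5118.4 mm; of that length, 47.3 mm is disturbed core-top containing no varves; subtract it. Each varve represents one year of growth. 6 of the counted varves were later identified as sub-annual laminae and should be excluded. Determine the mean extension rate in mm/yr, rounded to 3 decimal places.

0.426 mm/yr

Correcting the raw count gives 11906 − 6 + 2 = 11902 true varves.
The growth record spans 5118.4 − 47.3 = 5071.1 mm.
Mean rate = 5071.1 mm / 11902 years ≈ 0.426 mm/yr.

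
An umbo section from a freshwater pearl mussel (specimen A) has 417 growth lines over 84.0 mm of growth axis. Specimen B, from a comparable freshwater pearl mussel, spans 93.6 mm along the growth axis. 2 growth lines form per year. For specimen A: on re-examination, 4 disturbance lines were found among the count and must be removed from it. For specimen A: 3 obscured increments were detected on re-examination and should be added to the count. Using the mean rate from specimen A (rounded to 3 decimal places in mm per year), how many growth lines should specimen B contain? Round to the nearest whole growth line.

463 growth lines

Specimen A: after corrections the count is 417 − 4 + 3 = 416 growth lines.
Specimen A: dividing by 2 growth lines per year: 416 / 2 = 208 years.
A: Mean rate = 84.0 mm / 208 years ≈ 0.404 mm per year.
Specimen B: 93.6 mm / 0.404 mm per year = 231.68 years; at 2 growth lines per year that is 231.68 × 2 ≈ 463 growth lines.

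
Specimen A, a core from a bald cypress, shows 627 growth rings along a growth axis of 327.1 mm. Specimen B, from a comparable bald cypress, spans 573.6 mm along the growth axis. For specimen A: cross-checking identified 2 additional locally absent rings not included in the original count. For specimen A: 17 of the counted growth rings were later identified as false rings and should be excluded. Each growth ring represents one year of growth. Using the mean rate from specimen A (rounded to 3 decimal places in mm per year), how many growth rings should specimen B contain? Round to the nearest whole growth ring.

1074 growth rings

Specimen A: adjusted count: 627 − 17 + 2 = 612 growth rings.
A: Extension rate ≈ 327.1 / 612 = 0.534 mm/year.
For B, 573.6 / 0.534 = 1074.16 years ≈ 1074 growth rings.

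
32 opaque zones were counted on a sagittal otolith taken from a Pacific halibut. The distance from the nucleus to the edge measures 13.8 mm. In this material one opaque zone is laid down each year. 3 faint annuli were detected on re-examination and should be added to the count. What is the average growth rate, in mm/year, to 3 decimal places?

0.394 mm/year

After corrections the count is 32 + 3 = 35 opaque zones.
13.8 mm over 35 years gives 13.8 / 35 ≈ 0.394 mm/year.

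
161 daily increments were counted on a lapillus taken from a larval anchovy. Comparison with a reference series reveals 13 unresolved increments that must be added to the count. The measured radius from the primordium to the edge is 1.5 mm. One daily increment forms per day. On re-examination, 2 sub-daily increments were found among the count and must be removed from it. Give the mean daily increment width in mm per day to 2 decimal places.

Correcting the raw count gives 161 − 2 + 13 = 172 true daily increments.
Mean rate = 1.5 mm / 172 days ≈ 0.01 mm per day.

0.01 mm per day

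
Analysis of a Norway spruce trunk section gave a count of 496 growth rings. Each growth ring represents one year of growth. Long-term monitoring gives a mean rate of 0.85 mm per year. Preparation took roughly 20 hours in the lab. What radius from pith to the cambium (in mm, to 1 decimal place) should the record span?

421.6 mm

496 years of growth are recorded.
Length ≈ 0.85 × 496 = 421.6 mm.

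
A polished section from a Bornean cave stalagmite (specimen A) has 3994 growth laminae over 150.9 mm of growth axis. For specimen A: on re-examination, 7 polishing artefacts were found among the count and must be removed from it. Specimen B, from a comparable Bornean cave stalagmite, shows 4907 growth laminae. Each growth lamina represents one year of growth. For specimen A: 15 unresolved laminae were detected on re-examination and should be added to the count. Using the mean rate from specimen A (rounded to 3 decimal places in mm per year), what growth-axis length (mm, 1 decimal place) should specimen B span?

Specimen A: true growth lamina count = 3994 − 7 + 15 = 4002.
A: Mean rate = 150.9 mm / 4002 years ≈ 0.038 mm/yr.
For B, 0.038 mm/year × 4907 years = 186.5 mm.

186.5 mm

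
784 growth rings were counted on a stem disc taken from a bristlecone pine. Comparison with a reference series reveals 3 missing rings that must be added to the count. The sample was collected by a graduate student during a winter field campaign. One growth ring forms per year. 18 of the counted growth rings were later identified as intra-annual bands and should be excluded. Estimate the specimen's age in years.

Correcting the raw count gives 784 − 18 + 3 = 769 true growth rings.
One growth ring per year makes the duration 769 years.

769 yr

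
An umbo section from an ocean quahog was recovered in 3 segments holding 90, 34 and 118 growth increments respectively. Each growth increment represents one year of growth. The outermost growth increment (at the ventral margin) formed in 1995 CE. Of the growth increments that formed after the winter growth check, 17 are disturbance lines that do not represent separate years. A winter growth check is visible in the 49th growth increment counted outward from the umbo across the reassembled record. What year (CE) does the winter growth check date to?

Total growth increments = 90 + 34 + 118 = 242.
242 − 49 = 193 growth increments lie beyond the winter growth check toward the ventral margin.
Removing the 17 false growth increments leaves 193 − 17 = 176 true growth increments beyond the winter growth check.
The growth increment at the ventral margin is 1995 CE, so the winter growth check dates to 1995 − 176 = 1819 CE.

1819 CE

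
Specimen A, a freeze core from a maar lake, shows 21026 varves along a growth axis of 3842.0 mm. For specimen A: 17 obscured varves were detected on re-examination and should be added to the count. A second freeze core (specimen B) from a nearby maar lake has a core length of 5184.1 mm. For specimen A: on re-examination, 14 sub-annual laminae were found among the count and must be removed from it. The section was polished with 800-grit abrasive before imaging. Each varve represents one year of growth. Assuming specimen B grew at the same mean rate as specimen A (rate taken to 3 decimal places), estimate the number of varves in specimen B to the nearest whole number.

Specimen A: adjusted count: 21026 − 14 + 17 = 21029 varves.
A: Mean rate = 3842.0 mm / 21029 years ≈ 0.183 mm/yr.
B spans 5184.1 / 0.183 = 28328.42 years ≈ 28328 varves.

28328 varves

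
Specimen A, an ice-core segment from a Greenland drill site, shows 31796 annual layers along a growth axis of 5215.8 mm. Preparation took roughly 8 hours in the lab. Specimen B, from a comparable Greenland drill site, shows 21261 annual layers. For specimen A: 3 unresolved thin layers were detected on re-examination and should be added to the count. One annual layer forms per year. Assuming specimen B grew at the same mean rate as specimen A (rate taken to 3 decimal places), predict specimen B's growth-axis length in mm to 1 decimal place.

3486.8 mm

Specimen A: after corrections the count is 31796 + 3 = 31799 annual layers.
A: Mean rate = 5215.8 mm / 31799 years ≈ 0.164 mm per year.
For B, 0.164 mm/year × 21261 years = 3486.8 mm.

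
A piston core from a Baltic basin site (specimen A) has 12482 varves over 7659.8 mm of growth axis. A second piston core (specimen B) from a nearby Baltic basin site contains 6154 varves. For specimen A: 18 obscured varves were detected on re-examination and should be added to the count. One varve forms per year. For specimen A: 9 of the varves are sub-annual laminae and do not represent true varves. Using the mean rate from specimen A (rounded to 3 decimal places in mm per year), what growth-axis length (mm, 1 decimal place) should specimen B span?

Specimen A: correcting the raw count gives 12482 − 9 + 18 = 12491 true varves.
A: Extension rate ≈ 7659.8 / 12491 = 0.613 mm/yr.
For B, 0.613 mm/year × 6154 years = 3772.4 mm.

3772.4 mm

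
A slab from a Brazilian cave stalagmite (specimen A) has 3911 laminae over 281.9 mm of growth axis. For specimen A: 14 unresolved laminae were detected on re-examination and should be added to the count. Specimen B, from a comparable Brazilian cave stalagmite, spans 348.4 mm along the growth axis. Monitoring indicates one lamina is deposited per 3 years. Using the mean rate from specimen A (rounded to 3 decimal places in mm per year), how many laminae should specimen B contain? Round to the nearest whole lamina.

4839 laminae

Specimen A: true lamina count = 3911 + 14 = 3925.
Specimen A: 3925 laminae at 3 years each span 3925 × 3 = 11775 years.
A: Mean rate = 281.9 mm / 11775 years ≈ 0.024 mm/year.
B spans 348.4 / 0.024 = 14516.67 years; at 3 years per lamina that is 14516.67 / 3 ≈ 4839 laminae.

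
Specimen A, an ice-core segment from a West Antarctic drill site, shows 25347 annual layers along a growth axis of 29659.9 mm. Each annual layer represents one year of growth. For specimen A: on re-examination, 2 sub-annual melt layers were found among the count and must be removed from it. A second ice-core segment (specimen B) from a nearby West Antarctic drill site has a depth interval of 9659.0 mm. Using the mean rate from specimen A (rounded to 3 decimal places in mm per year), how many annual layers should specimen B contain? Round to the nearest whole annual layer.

Specimen A: correcting the raw count gives 25347 − 2 = 25345 true annual layers.
A: 29659.9 mm over 25345 years gives 29659.9 / 25345 ≈ 1.170 mm per year.
For B, 9659.0 / 1.170 = 8255.56 years ≈ 8256 annual layers.

8256 annual layers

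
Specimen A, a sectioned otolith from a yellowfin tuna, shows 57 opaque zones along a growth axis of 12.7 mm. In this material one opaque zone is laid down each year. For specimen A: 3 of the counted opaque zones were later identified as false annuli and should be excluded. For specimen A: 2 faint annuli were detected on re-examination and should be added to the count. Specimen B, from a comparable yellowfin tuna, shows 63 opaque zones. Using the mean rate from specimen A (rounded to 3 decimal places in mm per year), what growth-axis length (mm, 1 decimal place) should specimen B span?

Specimen A: true opaque zone count = 57 − 3 + 2 = 56.
A: 12.7 mm over 56 years gives 12.7 / 56 ≈ 0.227 mm per year.
B's length ≈ 0.227 × 63 = 14.3 mm.

14.3 mm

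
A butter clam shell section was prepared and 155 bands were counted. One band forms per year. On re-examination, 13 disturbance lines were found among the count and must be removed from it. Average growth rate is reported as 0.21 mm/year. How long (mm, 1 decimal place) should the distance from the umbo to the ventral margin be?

Adjusted count: 155 − 13 = 142 bands.
Predicted length = 0.21 mm/year × 142 years = 29.8 mm.

29.8 mm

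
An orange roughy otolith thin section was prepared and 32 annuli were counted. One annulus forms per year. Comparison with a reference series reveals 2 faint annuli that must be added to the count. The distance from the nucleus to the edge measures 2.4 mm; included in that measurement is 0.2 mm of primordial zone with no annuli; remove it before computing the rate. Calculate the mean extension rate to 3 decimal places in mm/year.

0.065 mm/year

After corrections the count is 32 + 2 = 34 annuli.
Removing the 0.2 mm offcut leaves 2.4 − 0.2 = 2.2 mm.
Mean rate = 2.2 mm / 34 years ≈ 0.065 mm/year.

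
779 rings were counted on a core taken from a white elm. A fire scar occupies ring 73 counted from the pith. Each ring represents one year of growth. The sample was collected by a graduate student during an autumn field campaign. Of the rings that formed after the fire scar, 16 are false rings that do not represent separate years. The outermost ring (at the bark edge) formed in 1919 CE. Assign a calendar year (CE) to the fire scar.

1229 CE

779 − 73 = 706 rings lie beyond the fire scar toward the bark edge.
Removing the 16 false rings leaves 706 − 16 = 690 true rings beyond the fire scar.
1919 − 690 = 1229 CE.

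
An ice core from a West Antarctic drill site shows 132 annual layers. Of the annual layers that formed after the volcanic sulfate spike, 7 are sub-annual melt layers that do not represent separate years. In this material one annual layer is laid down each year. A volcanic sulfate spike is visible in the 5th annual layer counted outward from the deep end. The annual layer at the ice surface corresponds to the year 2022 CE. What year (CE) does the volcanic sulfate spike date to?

132 − 5 = 127 annual layers lie beyond the volcanic sulfate spike toward the ice surface.
127 − 7 false = 120 true annual layers after the volcanic sulfate spike.
Counting back 120 years from 2022 CE places the volcanic sulfate spike in 2022 − 120 = 1902 CE.

1902 CE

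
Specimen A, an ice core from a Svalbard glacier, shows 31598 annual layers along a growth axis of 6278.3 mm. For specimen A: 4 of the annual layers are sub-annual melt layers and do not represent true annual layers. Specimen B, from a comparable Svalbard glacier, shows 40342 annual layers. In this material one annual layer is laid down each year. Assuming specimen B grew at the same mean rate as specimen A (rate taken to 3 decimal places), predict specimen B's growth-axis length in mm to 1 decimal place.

Specimen A: adjusted count: 31598 − 4 = 31594 annual layers.
A: Extension rate ≈ 6278.3 / 31594 = 0.199 mm/year.
Length of B = 0.199 × 40342 = 8028.1 mm.

8028.1 mm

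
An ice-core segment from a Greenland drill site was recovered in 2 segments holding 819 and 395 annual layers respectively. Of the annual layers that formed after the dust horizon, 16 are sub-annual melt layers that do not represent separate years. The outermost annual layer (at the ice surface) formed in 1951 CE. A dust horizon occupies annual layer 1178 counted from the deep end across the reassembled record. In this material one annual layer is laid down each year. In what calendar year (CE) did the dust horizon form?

Total annual layers = 819 + 395 = 1214.
1214 − 1178 = 36 annual layers lie beyond the dust horizon toward the ice surface.
36 − 16 false = 20 true annual layers after the dust horizon.
1951 − 20 = 1931 CE.

1931 CE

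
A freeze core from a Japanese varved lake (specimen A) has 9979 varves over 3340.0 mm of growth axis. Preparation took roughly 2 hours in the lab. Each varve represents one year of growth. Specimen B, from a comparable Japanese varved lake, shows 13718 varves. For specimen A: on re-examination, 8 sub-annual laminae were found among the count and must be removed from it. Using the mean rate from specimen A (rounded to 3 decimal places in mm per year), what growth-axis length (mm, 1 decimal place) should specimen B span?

Specimen A: true varve count = 9979 − 8 = 9971.
A: Extension rate ≈ 3340.0 / 9971 = 0.335 mm/year.
B's length ≈ 0.335 × 13718 = 4595.5 mm.

4595.5 mm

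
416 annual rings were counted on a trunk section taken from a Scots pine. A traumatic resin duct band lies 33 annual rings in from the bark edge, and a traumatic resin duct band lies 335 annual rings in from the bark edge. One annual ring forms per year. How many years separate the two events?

302 years

Separation: 335 − 33 = 302 annual rings.
One annual ring per year makes the interval 302 years.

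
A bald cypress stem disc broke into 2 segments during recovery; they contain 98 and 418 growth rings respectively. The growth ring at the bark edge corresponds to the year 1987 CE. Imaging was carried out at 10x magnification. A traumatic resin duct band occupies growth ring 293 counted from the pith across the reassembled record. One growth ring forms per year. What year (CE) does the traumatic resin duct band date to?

Total growth rings = 98 + 418 = 516.
Between growth ring 293 and the bark edge there are 516 − 293 = 223 growth rings.
The growth ring at the bark edge is 1987 CE, so the traumatic resin duct band dates to 1987 − 223 = 1764 CE.

1764 CE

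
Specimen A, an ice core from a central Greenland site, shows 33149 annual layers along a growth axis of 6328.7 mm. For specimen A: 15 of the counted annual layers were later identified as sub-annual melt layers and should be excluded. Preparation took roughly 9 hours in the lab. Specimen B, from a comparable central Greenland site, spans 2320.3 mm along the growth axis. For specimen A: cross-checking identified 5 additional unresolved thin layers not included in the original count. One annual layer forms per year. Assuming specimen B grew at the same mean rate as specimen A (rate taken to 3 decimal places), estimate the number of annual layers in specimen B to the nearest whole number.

12148 annual layers

Specimen A: after corrections the count is 33149 − 15 + 5 = 33139 annual layers.
A: 6328.7 mm over 33139 years gives 6328.7 / 33139 ≈ 0.191 mm/year.
Specimen B: 2320.3 mm / 0.191 mm per year = 12148.17 years ≈ 12148 annual layers.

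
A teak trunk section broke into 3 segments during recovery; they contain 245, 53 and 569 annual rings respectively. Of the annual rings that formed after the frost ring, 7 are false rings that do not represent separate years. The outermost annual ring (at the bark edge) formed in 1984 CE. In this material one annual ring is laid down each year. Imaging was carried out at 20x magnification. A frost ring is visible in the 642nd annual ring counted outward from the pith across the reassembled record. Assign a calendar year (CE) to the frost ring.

1766 CE

Total annual rings = 245 + 53 + 569 = 867.
867 − 642 = 225 annual rings lie beyond the frost ring toward the bark edge.
Removing the 7 false annual rings leaves 225 − 7 = 218 true annual rings beyond the frost ring.
Counting back 218 years from 1984 CE places the frost ring in 1984 − 218 = 1766 CE.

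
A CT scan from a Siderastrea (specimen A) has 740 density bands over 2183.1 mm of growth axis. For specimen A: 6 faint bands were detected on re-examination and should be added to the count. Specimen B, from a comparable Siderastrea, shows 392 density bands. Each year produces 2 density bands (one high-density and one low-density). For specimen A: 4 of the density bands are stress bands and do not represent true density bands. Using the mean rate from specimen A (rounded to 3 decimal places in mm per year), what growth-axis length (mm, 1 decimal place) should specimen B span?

Specimen A: correcting the raw count gives 740 − 4 + 6 = 742 true density bands.
Specimen A: 742 density bands at 2 per year is 742 / 2 = 371 years.
A: Extension rate ≈ 2183.1 / 371 = 5.884 mm per year.
Specimen B: dividing by 2 density bands per year: 392 / 2 = 196 years. For B, 5.884 mm/year × 196 years = 1153.3 mm.

1153.3 mm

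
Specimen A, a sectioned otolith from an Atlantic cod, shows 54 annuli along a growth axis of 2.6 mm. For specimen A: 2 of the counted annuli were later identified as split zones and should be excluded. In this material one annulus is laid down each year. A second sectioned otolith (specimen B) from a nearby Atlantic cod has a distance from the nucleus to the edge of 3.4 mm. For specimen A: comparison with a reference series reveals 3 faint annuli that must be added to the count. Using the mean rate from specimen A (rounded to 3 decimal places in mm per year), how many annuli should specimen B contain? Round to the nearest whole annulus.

72 annuli

Specimen A: adjusted count: 54 − 2 + 3 = 55 annuli.
A: 2.6 mm over 55 years gives 2.6 / 55 ≈ 0.047 mm/yr.
B spans 3.4 / 0.047 = 72.34 years ≈ 72 annuli.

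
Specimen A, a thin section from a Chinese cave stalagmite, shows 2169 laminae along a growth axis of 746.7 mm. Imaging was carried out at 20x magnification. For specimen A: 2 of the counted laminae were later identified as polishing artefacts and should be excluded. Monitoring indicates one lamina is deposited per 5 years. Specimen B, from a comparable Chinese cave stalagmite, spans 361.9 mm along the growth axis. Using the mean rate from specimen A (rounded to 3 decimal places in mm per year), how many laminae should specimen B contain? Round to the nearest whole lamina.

Specimen A: true lamina count = 2169 − 2 = 2167.
Specimen A: at 5 years per lamina, 2167 × 5 = 10835 years.
A: Extension rate ≈ 746.7 / 10835 = 0.069 mm/year.
B spans 361.9 / 0.069 = 5244.93 years; at 5 years per lamina that is 5244.93 / 5 ≈ 1049 laminae.

1049 laminae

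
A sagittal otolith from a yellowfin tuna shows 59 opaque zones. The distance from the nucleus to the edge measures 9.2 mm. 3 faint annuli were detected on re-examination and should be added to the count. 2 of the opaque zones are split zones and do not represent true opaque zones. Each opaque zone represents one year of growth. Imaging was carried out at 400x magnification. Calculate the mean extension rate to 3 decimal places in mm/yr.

0.153 mm/yr

Correcting the raw count gives 59 − 2 + 3 = 60 true opaque zones.
Mean rate = 9.2 mm / 60 years ≈ 0.153 mm/yr.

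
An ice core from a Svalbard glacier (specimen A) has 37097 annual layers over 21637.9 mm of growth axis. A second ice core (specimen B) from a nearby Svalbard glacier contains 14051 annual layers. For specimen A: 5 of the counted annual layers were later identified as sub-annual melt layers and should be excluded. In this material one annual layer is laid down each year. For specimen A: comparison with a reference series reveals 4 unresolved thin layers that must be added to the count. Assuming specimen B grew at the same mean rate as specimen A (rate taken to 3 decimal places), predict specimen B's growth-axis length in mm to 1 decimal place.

Specimen A: correcting the raw count gives 37097 − 5 + 4 = 37096 true annual layers.
A: Mean rate = 21637.9 mm / 37096 years ≈ 0.583 mm/yr.
For B, 0.583 mm/year × 14051 years = 8191.7 mm.

8191.7 mm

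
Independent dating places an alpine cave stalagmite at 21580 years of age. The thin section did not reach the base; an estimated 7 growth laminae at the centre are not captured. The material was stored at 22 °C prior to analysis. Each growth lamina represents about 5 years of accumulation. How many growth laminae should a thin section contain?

4309 growth laminae

One growth lamina every 5 years means 21580 / 5 = 4316 growth laminae.
Less the 7 uncaptured growth laminae: 4316 − 7 = 4309.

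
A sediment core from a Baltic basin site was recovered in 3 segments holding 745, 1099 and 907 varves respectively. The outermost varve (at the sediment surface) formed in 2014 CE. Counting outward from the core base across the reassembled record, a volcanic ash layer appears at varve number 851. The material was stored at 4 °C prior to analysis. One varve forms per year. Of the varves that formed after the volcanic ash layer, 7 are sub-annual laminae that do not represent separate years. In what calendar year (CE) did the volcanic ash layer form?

121 CE

Total varves = 745 + 1099 + 907 = 2751.
Between varve 851 and the sediment surface there are 2751 − 851 = 1900 varves.
Excluding 7 false varves: 1900 − 7 = 1893.
The varve at the sediment surface is 2014 CE, so the volcanic ash layer dates to 2014 − 1893 = 121 CE.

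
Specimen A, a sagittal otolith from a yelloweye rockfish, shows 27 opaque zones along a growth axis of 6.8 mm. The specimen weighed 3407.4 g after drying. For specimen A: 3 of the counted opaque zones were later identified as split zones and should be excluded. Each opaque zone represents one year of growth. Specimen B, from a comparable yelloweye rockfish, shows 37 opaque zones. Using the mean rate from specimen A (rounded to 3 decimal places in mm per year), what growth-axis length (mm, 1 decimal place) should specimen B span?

10.5 mm

Specimen A: true opaque zone count = 27 − 3 = 24.
A: Mean rate = 6.8 mm / 24 years ≈ 0.283 mm/year.
For B, 0.283 mm/year × 37 years = 10.5 mm.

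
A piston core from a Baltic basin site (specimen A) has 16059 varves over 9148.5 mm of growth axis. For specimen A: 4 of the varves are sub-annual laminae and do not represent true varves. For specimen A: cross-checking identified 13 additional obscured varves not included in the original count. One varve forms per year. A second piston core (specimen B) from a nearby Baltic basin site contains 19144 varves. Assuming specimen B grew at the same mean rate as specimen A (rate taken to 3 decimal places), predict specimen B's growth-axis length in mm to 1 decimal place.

Specimen A: adjusted count: 16059 − 4 + 13 = 16068 varves.
A: Mean rate = 9148.5 mm / 16068 years ≈ 0.569 mm/year.
For B, 0.569 mm/year × 19144 years = 10892.9 mm.

10892.9 mm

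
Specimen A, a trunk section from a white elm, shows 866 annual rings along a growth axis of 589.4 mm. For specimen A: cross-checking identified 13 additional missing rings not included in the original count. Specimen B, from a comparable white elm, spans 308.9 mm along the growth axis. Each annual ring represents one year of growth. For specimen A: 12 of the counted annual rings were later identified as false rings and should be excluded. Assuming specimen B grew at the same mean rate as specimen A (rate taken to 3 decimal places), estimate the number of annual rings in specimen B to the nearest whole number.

Specimen A: after corrections the count is 866 − 12 + 13 = 867 annual rings.
A: Extension rate ≈ 589.4 / 867 = 0.680 mm per year.
Specimen B: 308.9 mm / 0.680 mm per year = 454.26 years ≈ 454 annual rings.

454 annual rings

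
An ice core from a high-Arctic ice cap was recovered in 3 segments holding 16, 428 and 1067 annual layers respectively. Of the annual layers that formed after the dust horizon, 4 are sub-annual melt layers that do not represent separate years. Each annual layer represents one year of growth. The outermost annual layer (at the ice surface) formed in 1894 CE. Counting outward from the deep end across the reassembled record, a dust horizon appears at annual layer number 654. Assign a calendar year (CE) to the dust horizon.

Total annual layers = 16 + 428 + 1067 = 1511.
1511 − 654 = 857 annual layers lie beyond the dust horizon toward the ice surface.
857 − 4 false = 853 true annual layers after the dust horizon.
1894 − 853 = 1041 CE.

1041 CE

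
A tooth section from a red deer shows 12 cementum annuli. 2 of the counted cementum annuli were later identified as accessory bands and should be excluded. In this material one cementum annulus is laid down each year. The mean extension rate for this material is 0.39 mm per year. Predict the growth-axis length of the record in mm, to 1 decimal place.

After corrections the count is 12 − 2 = 10 cementum annuli.
Predicted length = 0.39 mm/year × 10 years = 3.9 mm.

3.9 mm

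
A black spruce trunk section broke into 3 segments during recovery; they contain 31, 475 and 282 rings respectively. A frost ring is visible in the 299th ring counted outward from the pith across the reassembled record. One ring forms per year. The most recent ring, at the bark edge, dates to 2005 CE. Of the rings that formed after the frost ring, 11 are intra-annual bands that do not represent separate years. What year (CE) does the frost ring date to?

Total rings = 31 + 475 + 282 = 788.
The frost ring sits at ring 299 from the pith, so 788 − 299 = 489 rings formed after it.
489 − 11 false = 478 true rings after the frost ring.
2005 − 478 = 1527 CE.

1527 CE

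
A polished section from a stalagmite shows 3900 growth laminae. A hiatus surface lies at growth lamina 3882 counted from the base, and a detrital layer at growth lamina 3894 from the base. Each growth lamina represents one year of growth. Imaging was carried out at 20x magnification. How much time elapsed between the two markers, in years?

3894 − 3882 = 12 growth laminae lie between the two events.
One growth lamina per year makes the interval 12 years.

12 years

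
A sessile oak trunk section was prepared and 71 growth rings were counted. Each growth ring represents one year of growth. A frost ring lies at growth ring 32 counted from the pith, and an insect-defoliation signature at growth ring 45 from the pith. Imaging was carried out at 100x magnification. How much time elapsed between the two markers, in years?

13 years

The two markers are separated by 45 − 32 = 13 growth rings.
At one growth ring per year, 13 years elapsed between them.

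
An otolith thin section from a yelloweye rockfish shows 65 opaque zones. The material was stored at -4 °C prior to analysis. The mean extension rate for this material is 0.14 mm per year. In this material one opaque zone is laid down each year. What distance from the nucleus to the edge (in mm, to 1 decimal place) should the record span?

9.1 mm

65 years of growth are recorded.
Length ≈ 0.14 × 65 = 9.1 mm.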